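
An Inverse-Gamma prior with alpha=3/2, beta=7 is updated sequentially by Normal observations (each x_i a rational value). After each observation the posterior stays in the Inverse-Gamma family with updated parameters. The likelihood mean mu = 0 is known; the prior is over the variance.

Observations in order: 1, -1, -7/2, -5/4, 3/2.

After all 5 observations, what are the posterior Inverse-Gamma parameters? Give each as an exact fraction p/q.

alpha=4, beta=513/32

obs 1: x=1 → posterior Inverse-Gamma(2, 15/2)
obs 2: x=-1 → posterior Inverse-Gamma(5/2, 8)
obs 3: x=-7/2 → posterior Inverse-Gamma(3, 113/8)
obs 4: x=-5/4 → posterior Inverse-Gamma(7/2, 477/32)
obs 5: x=3/2 → posterior Inverse-Gamma(4, 513/32)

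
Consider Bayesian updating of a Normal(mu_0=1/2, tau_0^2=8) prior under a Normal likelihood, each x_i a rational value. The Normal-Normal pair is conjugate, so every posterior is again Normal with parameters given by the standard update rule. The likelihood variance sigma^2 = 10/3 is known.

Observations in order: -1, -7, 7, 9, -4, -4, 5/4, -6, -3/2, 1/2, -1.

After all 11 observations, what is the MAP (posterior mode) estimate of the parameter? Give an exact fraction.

obs 1: x=-1 → posterior Normal(-19/34, 40/17)
obs 2: x=-7 → posterior Normal(-187/58, 40/29)
obs 3: x=7 → posterior Normal(-19/82, 40/41)
obs 4: x=9 → posterior Normal(197/106, 40/53)
obs 5: x=-4 → posterior Normal(101/130, 8/13)
obs 6: x=-4 → posterior Normal(5/154, 40/77)
obs 7: x=5/4 → posterior Normal(35/178, 40/89)
obs 8: x=-6 → posterior Normal(-109/202, 40/101)
obs 9: x=-3/2 → posterior Normal(-145/226, 40/113)
obs 10: x=1/2 → posterior Normal(-133/250, 8/25)
obs 11: x=-1 → posterior Normal(-157/274, 40/137)

-157/274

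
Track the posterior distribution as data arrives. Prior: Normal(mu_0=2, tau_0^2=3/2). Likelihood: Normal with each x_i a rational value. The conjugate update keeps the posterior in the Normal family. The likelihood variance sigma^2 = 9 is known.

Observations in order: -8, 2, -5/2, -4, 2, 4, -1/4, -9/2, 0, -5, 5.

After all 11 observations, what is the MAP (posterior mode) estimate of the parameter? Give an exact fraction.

3/68

obs 1: x=-8 → posterior Normal(4/7, 9/7)
obs 2: x=2 → posterior Normal(3/4, 9/8)
obs 3: x=-5/2 → posterior Normal(7/18, 1)
obs 4: x=-4 → posterior Normal(-1/20, 9/10)
obs 5: x=2 → posterior Normal(3/22, 9/11)
obs 6: x=4 → posterior Normal(11/24, 3/4)
obs 7: x=-1/4 → posterior Normal(21/52, 9/13)
obs 8: x=-9/2 → posterior Normal(3/56, 9/14)
obs 9: x=0 → posterior Normal(1/20, 3/5)
obs 10: x=-5 → posterior Normal(-17/64, 9/16)
obs 11: x=5 → posterior Normal(3/68, 9/17)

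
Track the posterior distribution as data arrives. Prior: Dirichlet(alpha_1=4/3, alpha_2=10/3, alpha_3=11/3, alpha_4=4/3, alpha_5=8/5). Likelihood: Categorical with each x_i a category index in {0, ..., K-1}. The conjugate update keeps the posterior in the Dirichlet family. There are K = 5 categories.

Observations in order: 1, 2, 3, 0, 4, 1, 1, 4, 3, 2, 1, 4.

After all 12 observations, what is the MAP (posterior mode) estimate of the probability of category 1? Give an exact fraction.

obs 1: x=1 → posterior Dirichlet(4/3, 13/3, 11/3, 4/3, 8/5)
obs 2: x=2 → posterior Dirichlet(4/3, 13/3, 14/3, 4/3, 8/5)
obs 3: x=3 → posterior Dirichlet(4/3, 13/3, 14/3, 7/3, 8/5)
obs 4: x=0 → posterior Dirichlet(7/3, 13/3, 14/3, 7/3, 8/5)
obs 5: x=4 → posterior Dirichlet(7/3, 13/3, 14/3, 7/3, 13/5)
obs 6: x=1 → posterior Dirichlet(7/3, 16/3, 14/3, 7/3, 13/5)
obs 7: x=1 → posterior Dirichlet(7/3, 19/3, 14/3, 7/3, 13/5)
obs 8: x=4 → posterior Dirichlet(7/3, 19/3, 14/3, 7/3, 18/5)
obs 9: x=3 → posterior Dirichlet(7/3, 19/3, 14/3, 10/3, 18/5)
obs 10: x=2 → posterior Dirichlet(7/3, 19/3, 17/3, 10/3, 18/5)
obs 11: x=1 → posterior Dirichlet(7/3, 22/3, 17/3, 10/3, 18/5)
obs 12: x=4 → posterior Dirichlet(7/3, 22/3, 17/3, 10/3, 23/5)

95/274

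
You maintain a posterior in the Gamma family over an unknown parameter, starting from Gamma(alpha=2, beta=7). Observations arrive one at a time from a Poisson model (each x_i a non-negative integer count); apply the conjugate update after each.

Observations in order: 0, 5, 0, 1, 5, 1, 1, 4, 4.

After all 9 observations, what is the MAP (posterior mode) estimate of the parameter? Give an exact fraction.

11/8

obs 1: x=0 → posterior Gamma(2, 8)
obs 2: x=5 → posterior Gamma(7, 9)
obs 3: x=0 → posterior Gamma(7, 10)
obs 4: x=1 → posterior Gamma(8, 11)
obs 5: x=5 → posterior Gamma(13, 12)
obs 6: x=1 → posterior Gamma(14, 13)
obs 7: x=1 → posterior Gamma(15, 14)
obs 8: x=4 → posterior Gamma(19, 15)
obs 9: x=4 → posterior Gamma(23, 16)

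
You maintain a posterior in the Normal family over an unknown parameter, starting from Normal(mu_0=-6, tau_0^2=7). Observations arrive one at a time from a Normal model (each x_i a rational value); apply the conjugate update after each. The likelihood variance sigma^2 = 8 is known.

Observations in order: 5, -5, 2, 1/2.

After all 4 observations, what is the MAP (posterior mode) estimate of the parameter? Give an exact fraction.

obs 1: x=5 → posterior Normal(-13/15, 56/15)
obs 2: x=-5 → posterior Normal(-24/11, 28/11)
obs 3: x=2 → posterior Normal(-34/29, 56/29)
obs 4: x=1/2 → posterior Normal(-61/72, 14/9)

-61/72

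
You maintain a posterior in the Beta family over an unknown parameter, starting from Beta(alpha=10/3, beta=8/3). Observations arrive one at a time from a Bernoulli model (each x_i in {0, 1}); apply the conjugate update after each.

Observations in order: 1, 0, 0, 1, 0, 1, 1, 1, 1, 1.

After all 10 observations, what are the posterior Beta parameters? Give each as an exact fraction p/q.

obs 1: x=1 → posterior Beta(13/3, 8/3)
obs 2: x=0 → posterior Beta(13/3, 11/3)
obs 3: x=0 → posterior Beta(13/3, 14/3)
obs 4: x=1 → posterior Beta(16/3, 14/3)
obs 5: x=0 → posterior Beta(16/3, 17/3)
obs 6: x=1 → posterior Beta(19/3, 17/3)
obs 7: x=1 → posterior Beta(22/3, 17/3)
obs 8: x=1 → posterior Beta(25/3, 17/3)
obs 9: x=1 → posterior Beta(28/3, 17/3)
obs 10: x=1 → posterior Beta(31/3, 17/3)

alpha=31/3, beta=17/3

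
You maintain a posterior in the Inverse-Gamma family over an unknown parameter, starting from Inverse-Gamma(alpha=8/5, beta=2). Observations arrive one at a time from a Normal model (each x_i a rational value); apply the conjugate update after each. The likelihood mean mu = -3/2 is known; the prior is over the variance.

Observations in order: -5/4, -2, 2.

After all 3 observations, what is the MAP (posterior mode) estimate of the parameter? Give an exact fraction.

1325/656

obs 1: x=-5/4 → posterior Inverse-Gamma(21/10, 65/32)
obs 2: x=-2 → posterior Inverse-Gamma(13/5, 69/32)
obs 3: x=2 → posterior Inverse-Gamma(31/10, 265/32)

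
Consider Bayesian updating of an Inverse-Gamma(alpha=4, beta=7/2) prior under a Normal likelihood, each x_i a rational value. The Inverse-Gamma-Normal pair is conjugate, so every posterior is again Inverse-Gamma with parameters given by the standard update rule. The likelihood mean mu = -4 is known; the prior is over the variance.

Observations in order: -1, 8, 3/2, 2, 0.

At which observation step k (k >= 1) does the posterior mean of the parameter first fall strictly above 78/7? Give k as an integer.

k = 2

obs 1: x=-1 → posterior Inverse-Gamma(9/2, 8)
obs 2: x=8 → posterior Inverse-Gamma(5, 80)
obs 3: x=3/2 → posterior Inverse-Gamma(11/2, 761/8)
obs 4: x=2 → posterior Inverse-Gamma(6, 905/8)
obs 5: x=0 → posterior Inverse-Gamma(13/2, 969/8)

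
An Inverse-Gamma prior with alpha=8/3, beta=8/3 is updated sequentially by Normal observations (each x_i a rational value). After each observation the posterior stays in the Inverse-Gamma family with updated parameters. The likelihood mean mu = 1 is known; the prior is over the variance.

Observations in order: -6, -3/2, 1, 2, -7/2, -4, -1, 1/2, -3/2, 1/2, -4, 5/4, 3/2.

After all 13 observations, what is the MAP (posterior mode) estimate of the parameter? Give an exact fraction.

6859/976

obs 1: x=-6 → posterior Inverse-Gamma(19/6, 163/6)
obs 2: x=-3/2 → posterior Inverse-Gamma(11/3, 727/24)
obs 3: x=1 → posterior Inverse-Gamma(25/6, 727/24)
obs 4: x=2 → posterior Inverse-Gamma(14/3, 739/24)
obs 5: x=-7/2 → posterior Inverse-Gamma(31/6, 491/12)
obs 6: x=-4 → posterior Inverse-Gamma(17/3, 641/12)
obs 7: x=-1 → posterior Inverse-Gamma(37/6, 665/12)
obs 8: x=1/2 → posterior Inverse-Gamma(20/3, 1333/24)
obs 9: x=-3/2 → posterior Inverse-Gamma(43/6, 176/3)
obs 10: x=1/2 → posterior Inverse-Gamma(23/3, 1411/24)
obs 11: x=-4 → posterior Inverse-Gamma(49/6, 1711/24)
obs 12: x=5/4 → posterior Inverse-Gamma(26/3, 6847/96)
obs 13: x=3/2 → posterior Inverse-Gamma(55/6, 6859/96)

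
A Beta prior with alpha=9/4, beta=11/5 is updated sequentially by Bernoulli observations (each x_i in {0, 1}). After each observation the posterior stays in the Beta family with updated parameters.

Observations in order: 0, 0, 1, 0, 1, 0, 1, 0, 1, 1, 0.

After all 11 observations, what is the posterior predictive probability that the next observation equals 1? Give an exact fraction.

145/309

obs 1: x=0 → posterior Beta(9/4, 16/5)
obs 2: x=0 → posterior Beta(9/4, 21/5)
obs 3: x=1 → posterior Beta(13/4, 21/5)
obs 4: x=0 → posterior Beta(13/4, 26/5)
obs 5: x=1 → posterior Beta(17/4, 26/5)
obs 6: x=0 → posterior Beta(17/4, 31/5)
obs 7: x=1 → posterior Beta(21/4, 31/5)
obs 8: x=0 → posterior Beta(21/4, 36/5)
obs 9: x=1 → posterior Beta(25/4, 36/5)
obs 10: x=1 → posterior Beta(29/4, 36/5)
obs 11: x=0 → posterior Beta(29/4, 41/5)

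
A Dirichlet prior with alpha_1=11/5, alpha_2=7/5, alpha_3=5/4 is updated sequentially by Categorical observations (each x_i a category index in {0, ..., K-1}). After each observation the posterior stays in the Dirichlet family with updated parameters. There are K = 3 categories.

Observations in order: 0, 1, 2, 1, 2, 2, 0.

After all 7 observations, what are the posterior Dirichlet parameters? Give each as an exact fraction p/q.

obs 1: x=0 → posterior Dirichlet(16/5, 7/5, 5/4)
obs 2: x=1 → posterior Dirichlet(16/5, 12/5, 5/4)
obs 3: x=2 → posterior Dirichlet(16/5, 12/5, 9/4)
obs 4: x=1 → posterior Dirichlet(16/5, 17/5, 9/4)
obs 5: x=2 → posterior Dirichlet(16/5, 17/5, 13/4)
obs 6: x=2 → posterior Dirichlet(16/5, 17/5, 17/4)
obs 7: x=0 → posterior Dirichlet(21/5, 17/5, 17/4)

alpha_1=21/5, alpha_2=17/5, alpha_3=17/4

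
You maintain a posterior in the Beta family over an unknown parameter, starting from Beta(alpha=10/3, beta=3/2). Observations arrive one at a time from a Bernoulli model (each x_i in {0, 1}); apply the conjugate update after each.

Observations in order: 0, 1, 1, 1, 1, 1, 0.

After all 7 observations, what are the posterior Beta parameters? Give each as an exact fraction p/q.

obs 1: x=0 → posterior Beta(10/3, 5/2)
obs 2: x=1 → posterior Beta(13/3, 5/2)
obs 3: x=1 → posterior Beta(16/3, 5/2)
obs 4: x=1 → posterior Beta(19/3, 5/2)
obs 5: x=1 → posterior Beta(22/3, 5/2)
obs 6: x=1 → posterior Beta(25/3, 5/2)
obs 7: x=0 → posterior Beta(25/3, 7/2)

alpha=25/3, beta=7/2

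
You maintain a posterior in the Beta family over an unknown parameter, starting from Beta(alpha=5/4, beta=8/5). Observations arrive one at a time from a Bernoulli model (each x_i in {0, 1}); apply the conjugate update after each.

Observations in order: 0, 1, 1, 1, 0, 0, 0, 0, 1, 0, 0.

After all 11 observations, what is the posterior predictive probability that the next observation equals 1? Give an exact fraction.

obs 1: x=0 → posterior Beta(5/4, 13/5)
obs 2: x=1 → posterior Beta(9/4, 13/5)
obs 3: x=1 → posterior Beta(13/4, 13/5)
obs 4: x=1 → posterior Beta(17/4, 13/5)
obs 5: x=0 → posterior Beta(17/4, 18/5)
obs 6: x=0 → posterior Beta(17/4, 23/5)
obs 7: x=0 → posterior Beta(17/4, 28/5)
obs 8: x=0 → posterior Beta(17/4, 33/5)
obs 9: x=1 → posterior Beta(21/4, 33/5)
obs 10: x=0 → posterior Beta(21/4, 38/5)
obs 11: x=0 → posterior Beta(21/4, 43/5)

105/277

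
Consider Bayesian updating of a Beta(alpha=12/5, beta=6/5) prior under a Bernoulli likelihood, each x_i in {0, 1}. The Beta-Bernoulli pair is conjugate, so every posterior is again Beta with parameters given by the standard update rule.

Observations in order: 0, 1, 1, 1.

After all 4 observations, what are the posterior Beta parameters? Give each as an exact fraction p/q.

alpha=27/5, beta=11/5

obs 1: x=0 → posterior Beta(12/5, 11/5)
obs 2: x=1 → posterior Beta(17/5, 11/5)
obs 3: x=1 → posterior Beta(22/5, 11/5)
obs 4: x=1 → posterior Beta(27/5, 11/5)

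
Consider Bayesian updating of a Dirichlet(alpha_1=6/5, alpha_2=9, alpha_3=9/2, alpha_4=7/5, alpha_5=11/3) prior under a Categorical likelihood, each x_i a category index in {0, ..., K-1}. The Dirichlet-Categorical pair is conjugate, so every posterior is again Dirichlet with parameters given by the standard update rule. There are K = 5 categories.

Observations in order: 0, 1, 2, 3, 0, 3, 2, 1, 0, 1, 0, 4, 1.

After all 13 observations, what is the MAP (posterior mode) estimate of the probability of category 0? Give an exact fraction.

obs 1: x=0 → posterior Dirichlet(11/5, 9, 9/2, 7/5, 11/3)
obs 2: x=1 → posterior Dirichlet(11/5, 10, 9/2, 7/5, 11/3)
obs 3: x=2 → posterior Dirichlet(11/5, 10, 11/2, 7/5, 11/3)
obs 4: x=3 → posterior Dirichlet(11/5, 10, 11/2, 12/5, 11/3)
obs 5: x=0 → posterior Dirichlet(16/5, 10, 11/2, 12/5, 11/3)
obs 6: x=3 → posterior Dirichlet(16/5, 10, 11/2, 17/5, 11/3)
obs 7: x=2 → posterior Dirichlet(16/5, 10, 13/2, 17/5, 11/3)
obs 8: x=1 → posterior Dirichlet(16/5, 11, 13/2, 17/5, 11/3)
obs 9: x=0 → posterior Dirichlet(21/5, 11, 13/2, 17/5, 11/3)
obs 10: x=1 → posterior Dirichlet(21/5, 12, 13/2, 17/5, 11/3)
obs 11: x=0 → posterior Dirichlet(26/5, 12, 13/2, 17/5, 11/3)
obs 12: x=4 → posterior Dirichlet(26/5, 12, 13/2, 17/5, 14/3)
obs 13: x=1 → posterior Dirichlet(26/5, 13, 13/2, 17/5, 14/3)

18/119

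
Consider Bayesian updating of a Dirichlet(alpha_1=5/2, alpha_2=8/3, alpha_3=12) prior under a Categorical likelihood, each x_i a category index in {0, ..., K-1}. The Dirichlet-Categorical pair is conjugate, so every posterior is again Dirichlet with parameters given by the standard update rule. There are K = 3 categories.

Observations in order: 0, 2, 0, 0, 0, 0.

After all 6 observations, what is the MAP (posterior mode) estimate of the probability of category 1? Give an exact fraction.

10/121

obs 1: x=0 → posterior Dirichlet(7/2, 8/3, 12)
obs 2: x=2 → posterior Dirichlet(7/2, 8/3, 13)
obs 3: x=0 → posterior Dirichlet(9/2, 8/3, 13)
obs 4: x=0 → posterior Dirichlet(11/2, 8/3, 13)
obs 5: x=0 → posterior Dirichlet(13/2, 8/3, 13)
obs 6: x=0 → posterior Dirichlet(15/2, 8/3, 13)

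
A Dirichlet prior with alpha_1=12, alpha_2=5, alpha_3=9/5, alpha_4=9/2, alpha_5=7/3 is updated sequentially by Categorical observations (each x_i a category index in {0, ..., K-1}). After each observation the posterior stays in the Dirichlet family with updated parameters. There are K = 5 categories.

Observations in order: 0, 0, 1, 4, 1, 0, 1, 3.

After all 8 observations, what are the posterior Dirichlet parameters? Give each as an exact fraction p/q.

obs 1: x=0 → posterior Dirichlet(13, 5, 9/5, 9/2, 7/3)
obs 2: x=0 → posterior Dirichlet(14, 5, 9/5, 9/2, 7/3)
obs 3: x=1 → posterior Dirichlet(14, 6, 9/5, 9/2, 7/3)
obs 4: x=4 → posterior Dirichlet(14, 6, 9/5, 9/2, 10/3)
obs 5: x=1 → posterior Dirichlet(14, 7, 9/5, 9/2, 10/3)
obs 6: x=0 → posterior Dirichlet(15, 7, 9/5, 9/2, 10/3)
obs 7: x=1 → posterior Dirichlet(15, 8, 9/5, 9/2, 10/3)
obs 8: x=3 → posterior Dirichlet(15, 8, 9/5, 11/2, 10/3)

alpha_1=15, alpha_2=8, alpha_3=9/5, alpha_4=11/2, alpha_5=10/3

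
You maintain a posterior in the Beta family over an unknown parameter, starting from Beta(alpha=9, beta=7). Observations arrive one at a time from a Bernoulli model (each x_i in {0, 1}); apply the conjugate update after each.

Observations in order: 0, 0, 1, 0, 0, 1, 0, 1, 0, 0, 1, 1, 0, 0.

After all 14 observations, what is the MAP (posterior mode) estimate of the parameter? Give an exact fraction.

obs 1: x=0 → posterior Beta(9, 8)
obs 2: x=0 → posterior Beta(9, 9)
obs 3: x=1 → posterior Beta(10, 9)
obs 4: x=0 → posterior Beta(10, 10)
obs 5: x=0 → posterior Beta(10, 11)
obs 6: x=1 → posterior Beta(11, 11)
obs 7: x=0 → posterior Beta(11, 12)
obs 8: x=1 → posterior Beta(12, 12)
obs 9: x=0 → posterior Beta(12, 13)
obs 10: x=0 → posterior Beta(12, 14)
obs 11: x=1 → posterior Beta(13, 14)
obs 12: x=1 → posterior Beta(14, 14)
obs 13: x=0 → posterior Beta(14, 15)
obs 14: x=0 → posterior Beta(14, 16)

13/28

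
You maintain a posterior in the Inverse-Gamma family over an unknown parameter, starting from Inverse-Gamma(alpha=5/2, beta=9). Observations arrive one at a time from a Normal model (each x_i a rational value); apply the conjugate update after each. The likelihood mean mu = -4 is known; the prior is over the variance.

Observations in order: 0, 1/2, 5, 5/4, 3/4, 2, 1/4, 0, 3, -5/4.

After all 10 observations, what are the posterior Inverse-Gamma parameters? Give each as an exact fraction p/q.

alpha=15/2, beta=156

obs 1: x=0 → posterior Inverse-Gamma(3, 17)
obs 2: x=1/2 → posterior Inverse-Gamma(7/2, 217/8)
obs 3: x=5 → posterior Inverse-Gamma(4, 541/8)
obs 4: x=5/4 → posterior Inverse-Gamma(9/2, 2605/32)
obs 5: x=3/4 → posterior Inverse-Gamma(5, 1483/16)
obs 6: x=2 → posterior Inverse-Gamma(11/2, 1771/16)
obs 7: x=1/4 → posterior Inverse-Gamma(6, 3831/32)
obs 8: x=0 → posterior Inverse-Gamma(13/2, 4087/32)
obs 9: x=3 → posterior Inverse-Gamma(7, 4871/32)
obs 10: x=-5/4 → posterior Inverse-Gamma(15/2, 156)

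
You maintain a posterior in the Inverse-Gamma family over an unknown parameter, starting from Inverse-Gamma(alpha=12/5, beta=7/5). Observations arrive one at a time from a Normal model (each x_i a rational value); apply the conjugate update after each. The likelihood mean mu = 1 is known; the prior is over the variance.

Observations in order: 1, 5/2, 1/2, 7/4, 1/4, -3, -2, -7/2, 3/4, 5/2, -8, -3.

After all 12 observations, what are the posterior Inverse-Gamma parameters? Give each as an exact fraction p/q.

obs 1: x=1 → posterior Inverse-Gamma(29/10, 7/5)
obs 2: x=5/2 → posterior Inverse-Gamma(17/5, 101/40)
obs 3: x=1/2 → posterior Inverse-Gamma(39/10, 53/20)
obs 4: x=7/4 → posterior Inverse-Gamma(22/5, 469/160)
obs 5: x=1/4 → posterior Inverse-Gamma(49/10, 257/80)
obs 6: x=-3 → posterior Inverse-Gamma(27/5, 897/80)
obs 7: x=-2 → posterior Inverse-Gamma(59/10, 1257/80)
obs 8: x=-7/2 → posterior Inverse-Gamma(32/5, 2067/80)
obs 9: x=3/4 → posterior Inverse-Gamma(69/10, 4139/160)
obs 10: x=5/2 → posterior Inverse-Gamma(37/5, 4319/160)
obs 11: x=-8 → posterior Inverse-Gamma(79/10, 10799/160)
obs 12: x=-3 → posterior Inverse-Gamma(42/5, 12079/160)

alpha=42/5, beta=12079/160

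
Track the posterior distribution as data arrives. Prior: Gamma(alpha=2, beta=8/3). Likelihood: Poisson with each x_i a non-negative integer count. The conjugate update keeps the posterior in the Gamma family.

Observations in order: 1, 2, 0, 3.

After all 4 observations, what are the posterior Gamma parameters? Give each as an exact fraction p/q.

obs 1: x=1 → posterior Gamma(3, 11/3)
obs 2: x=2 → posterior Gamma(5, 14/3)
obs 3: x=0 → posterior Gamma(5, 17/3)
obs 4: x=3 → posterior Gamma(8, 20/3)

alpha=8, beta=20/3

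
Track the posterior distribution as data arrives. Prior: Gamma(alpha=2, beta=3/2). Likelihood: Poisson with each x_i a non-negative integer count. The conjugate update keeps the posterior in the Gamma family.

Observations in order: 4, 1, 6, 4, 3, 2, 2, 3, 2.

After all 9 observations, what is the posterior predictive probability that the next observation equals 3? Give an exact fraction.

7946561161745391478795287902620698957116760/37608910510519071039902074217516707306379521

obs 1: x=4 → posterior Gamma(6, 5/2)
obs 2: x=1 → posterior Gamma(7, 7/2)
obs 3: x=6 → posterior Gamma(13, 9/2)
obs 4: x=4 → posterior Gamma(17, 11/2)
obs 5: x=3 → posterior Gamma(20, 13/2)
obs 6: x=2 → posterior Gamma(22, 15/2)
obs 7: x=2 → posterior Gamma(24, 17/2)
obs 8: x=3 → posterior Gamma(27, 19/2)
obs 9: x=2 → posterior Gamma(29, 21/2)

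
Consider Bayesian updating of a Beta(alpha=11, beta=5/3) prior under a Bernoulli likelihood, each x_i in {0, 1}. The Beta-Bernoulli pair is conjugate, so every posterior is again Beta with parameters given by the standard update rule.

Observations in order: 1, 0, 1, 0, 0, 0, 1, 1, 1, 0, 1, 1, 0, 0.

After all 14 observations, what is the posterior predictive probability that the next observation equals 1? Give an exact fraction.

obs 1: x=1 → posterior Beta(12, 5/3)
obs 2: x=0 → posterior Beta(12, 8/3)
obs 3: x=1 → posterior Beta(13, 8/3)
obs 4: x=0 → posterior Beta(13, 11/3)
obs 5: x=0 → posterior Beta(13, 14/3)
obs 6: x=0 → posterior Beta(13, 17/3)
obs 7: x=1 → posterior Beta(14, 17/3)
obs 8: x=1 → posterior Beta(15, 17/3)
obs 9: x=1 → posterior Beta(16, 17/3)
obs 10: x=0 → posterior Beta(16, 20/3)
obs 11: x=1 → posterior Beta(17, 20/3)
obs 12: x=1 → posterior Beta(18, 20/3)
obs 13: x=0 → posterior Beta(18, 23/3)
obs 14: x=0 → posterior Beta(18, 26/3)

27/40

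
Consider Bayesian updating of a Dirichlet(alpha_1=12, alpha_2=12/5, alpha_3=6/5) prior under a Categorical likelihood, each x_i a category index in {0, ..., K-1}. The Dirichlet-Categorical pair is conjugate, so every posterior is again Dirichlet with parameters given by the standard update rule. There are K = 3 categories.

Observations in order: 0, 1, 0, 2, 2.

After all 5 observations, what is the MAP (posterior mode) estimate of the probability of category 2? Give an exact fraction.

obs 1: x=0 → posterior Dirichlet(13, 12/5, 6/5)
obs 2: x=1 → posterior Dirichlet(13, 17/5, 6/5)
obs 3: x=0 → posterior Dirichlet(14, 17/5, 6/5)
obs 4: x=2 → posterior Dirichlet(14, 17/5, 11/5)
obs 5: x=2 → posterior Dirichlet(14, 17/5, 16/5)

1/8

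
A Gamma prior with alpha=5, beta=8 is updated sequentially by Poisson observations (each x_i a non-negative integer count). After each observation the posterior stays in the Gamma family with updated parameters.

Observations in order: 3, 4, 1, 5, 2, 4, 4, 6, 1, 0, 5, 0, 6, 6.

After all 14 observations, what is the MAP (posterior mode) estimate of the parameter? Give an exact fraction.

51/22

obs 1: x=3 → posterior Gamma(8, 9)
obs 2: x=4 → posterior Gamma(12, 10)
obs 3: x=1 → posterior Gamma(13, 11)
obs 4: x=5 → posterior Gamma(18, 12)
obs 5: x=2 → posterior Gamma(20, 13)
obs 6: x=4 → posterior Gamma(24, 14)
obs 7: x=4 → posterior Gamma(28, 15)
obs 8: x=6 → posterior Gamma(34, 16)
obs 9: x=1 → posterior Gamma(35, 17)
obs 10: x=0 → posterior Gamma(35, 18)
obs 11: x=5 → posterior Gamma(40, 19)
obs 12: x=0 → posterior Gamma(40, 20)
obs 13: x=6 → posterior Gamma(46, 21)
obs 14: x=6 → posterior Gamma(52, 22)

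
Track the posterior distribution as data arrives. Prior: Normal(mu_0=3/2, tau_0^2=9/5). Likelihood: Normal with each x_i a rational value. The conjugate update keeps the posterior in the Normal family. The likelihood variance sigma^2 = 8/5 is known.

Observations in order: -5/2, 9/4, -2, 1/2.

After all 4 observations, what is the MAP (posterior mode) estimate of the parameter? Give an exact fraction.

-15/176

obs 1: x=-5/2 → posterior Normal(-21/34, 72/85)
obs 2: x=9/4 → posterior Normal(3/8, 36/65)
obs 3: x=-2 → posterior Normal(-33/140, 72/175)
obs 4: x=1/2 → posterior Normal(-15/176, 18/55)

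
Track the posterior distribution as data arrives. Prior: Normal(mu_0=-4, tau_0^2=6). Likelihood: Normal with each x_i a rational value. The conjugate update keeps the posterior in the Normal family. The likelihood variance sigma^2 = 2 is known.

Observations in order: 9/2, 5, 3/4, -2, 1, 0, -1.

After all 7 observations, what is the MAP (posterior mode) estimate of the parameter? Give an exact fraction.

obs 1: x=9/2 → posterior Normal(19/8, 3/2)
obs 2: x=5 → posterior Normal(7/2, 6/7)
obs 3: x=3/4 → posterior Normal(107/40, 3/5)
obs 4: x=-2 → posterior Normal(83/52, 6/13)
obs 5: x=1 → posterior Normal(95/64, 3/8)
obs 6: x=0 → posterior Normal(5/4, 6/19)
obs 7: x=-1 → posterior Normal(83/88, 3/11)

83/88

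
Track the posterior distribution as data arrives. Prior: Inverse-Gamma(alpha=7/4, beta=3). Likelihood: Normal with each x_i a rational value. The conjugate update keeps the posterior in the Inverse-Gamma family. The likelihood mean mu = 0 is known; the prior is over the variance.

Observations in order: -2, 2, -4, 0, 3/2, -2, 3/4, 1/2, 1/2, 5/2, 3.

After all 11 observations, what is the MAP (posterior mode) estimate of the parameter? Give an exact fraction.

obs 1: x=-2 → posterior Inverse-Gamma(9/4, 5)
obs 2: x=2 → posterior Inverse-Gamma(11/4, 7)
obs 3: x=-4 → posterior Inverse-Gamma(13/4, 15)
obs 4: x=0 → posterior Inverse-Gamma(15/4, 15)
obs 5: x=3/2 → posterior Inverse-Gamma(17/4, 129/8)
obs 6: x=-2 → posterior Inverse-Gamma(19/4, 145/8)
obs 7: x=3/4 → posterior Inverse-Gamma(21/4, 589/32)
obs 8: x=1/2 → posterior Inverse-Gamma(23/4, 593/32)
obs 9: x=1/2 → posterior Inverse-Gamma(25/4, 597/32)
obs 10: x=5/2 → posterior Inverse-Gamma(27/4, 697/32)
obs 11: x=3 → posterior Inverse-Gamma(29/4, 841/32)

841/264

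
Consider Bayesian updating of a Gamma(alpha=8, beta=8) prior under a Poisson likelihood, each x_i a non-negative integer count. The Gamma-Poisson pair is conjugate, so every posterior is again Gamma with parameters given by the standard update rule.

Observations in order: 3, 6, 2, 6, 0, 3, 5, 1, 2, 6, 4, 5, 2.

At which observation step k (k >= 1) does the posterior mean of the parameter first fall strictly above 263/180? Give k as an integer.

k = 2

obs 1: x=3 → posterior Gamma(11, 9)
obs 2: x=6 → posterior Gamma(17, 10)
obs 3: x=2 → posterior Gamma(19, 11)
obs 4: x=6 → posterior Gamma(25, 12)
obs 5: x=0 → posterior Gamma(25, 13)
obs 6: x=3 → posterior Gamma(28, 14)
obs 7: x=5 → posterior Gamma(33, 15)
obs 8: x=1 → posterior Gamma(34, 16)
obs 9: x=2 → posterior Gamma(36, 17)
obs 10: x=6 → posterior Gamma(42, 18)
obs 11: x=4 → posterior Gamma(46, 19)
obs 12: x=5 → posterior Gamma(51, 20)
obs 13: x=2 → posterior Gamma(53, 21)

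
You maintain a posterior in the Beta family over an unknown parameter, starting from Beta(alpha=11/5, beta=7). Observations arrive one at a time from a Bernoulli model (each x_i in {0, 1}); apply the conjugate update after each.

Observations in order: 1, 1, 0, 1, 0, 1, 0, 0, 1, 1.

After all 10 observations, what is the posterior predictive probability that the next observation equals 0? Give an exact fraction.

obs 1: x=1 → posterior Beta(16/5, 7)
obs 2: x=1 → posterior Beta(21/5, 7)
obs 3: x=0 → posterior Beta(21/5, 8)
obs 4: x=1 → posterior Beta(26/5, 8)
obs 5: x=0 → posterior Beta(26/5, 9)
obs 6: x=1 → posterior Beta(31/5, 9)
obs 7: x=0 → posterior Beta(31/5, 10)
obs 8: x=0 → posterior Beta(31/5, 11)
obs 9: x=1 → posterior Beta(36/5, 11)
obs 10: x=1 → posterior Beta(41/5, 11)

55/96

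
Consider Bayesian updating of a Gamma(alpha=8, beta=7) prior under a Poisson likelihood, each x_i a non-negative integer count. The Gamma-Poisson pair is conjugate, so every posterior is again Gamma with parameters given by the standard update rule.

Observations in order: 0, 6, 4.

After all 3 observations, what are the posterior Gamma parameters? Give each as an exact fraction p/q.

obs 1: x=0 → posterior Gamma(8, 8)
obs 2: x=6 → posterior Gamma(14, 9)
obs 3: x=4 → posterior Gamma(18, 10)

alpha=18, beta=10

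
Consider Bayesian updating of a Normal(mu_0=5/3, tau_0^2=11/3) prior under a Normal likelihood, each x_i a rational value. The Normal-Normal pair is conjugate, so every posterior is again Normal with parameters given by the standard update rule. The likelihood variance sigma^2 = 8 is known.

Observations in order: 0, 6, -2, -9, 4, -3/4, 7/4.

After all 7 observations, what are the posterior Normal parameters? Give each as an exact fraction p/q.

mu_0=40/101, tau_0^2=88/101

obs 1: x=0 → posterior Normal(8/7, 88/35)
obs 2: x=6 → posterior Normal(53/23, 44/23)
obs 3: x=-2 → posterior Normal(28/19, 88/57)
obs 4: x=-9 → posterior Normal(-15/68, 22/17)
obs 5: x=4 → posterior Normal(29/79, 88/79)
obs 6: x=-3/4 → posterior Normal(83/360, 44/45)
obs 7: x=7/4 → posterior Normal(40/101, 88/101)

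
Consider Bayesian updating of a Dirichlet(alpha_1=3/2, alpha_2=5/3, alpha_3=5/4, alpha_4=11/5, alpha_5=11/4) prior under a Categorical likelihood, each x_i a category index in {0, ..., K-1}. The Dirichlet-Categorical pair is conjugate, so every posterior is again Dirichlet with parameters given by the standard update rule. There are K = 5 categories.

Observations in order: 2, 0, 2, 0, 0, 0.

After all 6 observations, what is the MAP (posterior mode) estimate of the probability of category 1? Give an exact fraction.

obs 1: x=2 → posterior Dirichlet(3/2, 5/3, 9/4, 11/5, 11/4)
obs 2: x=0 → posterior Dirichlet(5/2, 5/3, 9/4, 11/5, 11/4)
obs 3: x=2 → posterior Dirichlet(5/2, 5/3, 13/4, 11/5, 11/4)
obs 4: x=0 → posterior Dirichlet(7/2, 5/3, 13/4, 11/5, 11/4)
obs 5: x=0 → posterior Dirichlet(9/2, 5/3, 13/4, 11/5, 11/4)
obs 6: x=0 → posterior Dirichlet(11/2, 5/3, 13/4, 11/5, 11/4)

20/311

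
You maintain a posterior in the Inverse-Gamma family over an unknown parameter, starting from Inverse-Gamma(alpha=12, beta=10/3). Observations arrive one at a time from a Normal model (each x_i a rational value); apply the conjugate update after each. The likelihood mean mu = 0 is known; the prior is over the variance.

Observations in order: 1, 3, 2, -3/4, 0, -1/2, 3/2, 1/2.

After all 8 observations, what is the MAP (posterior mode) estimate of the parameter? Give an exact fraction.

1151/1632

obs 1: x=1 → posterior Inverse-Gamma(25/2, 23/6)
obs 2: x=3 → posterior Inverse-Gamma(13, 25/3)
obs 3: x=2 → posterior Inverse-Gamma(27/2, 31/3)
obs 4: x=-3/4 → posterior Inverse-Gamma(14, 1019/96)
obs 5: x=0 → posterior Inverse-Gamma(29/2, 1019/96)
obs 6: x=-1/2 → posterior Inverse-Gamma(15, 1031/96)
obs 7: x=3/2 → posterior Inverse-Gamma(31/2, 1139/96)
obs 8: x=1/2 → posterior Inverse-Gamma(16, 1151/96)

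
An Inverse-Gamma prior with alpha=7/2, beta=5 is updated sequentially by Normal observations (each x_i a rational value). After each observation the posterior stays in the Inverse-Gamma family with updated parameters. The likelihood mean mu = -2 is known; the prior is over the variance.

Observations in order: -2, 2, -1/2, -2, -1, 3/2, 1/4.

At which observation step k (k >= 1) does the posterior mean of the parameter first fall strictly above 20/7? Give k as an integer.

obs 1: x=-2 → posterior Inverse-Gamma(4, 5)
obs 2: x=2 → posterior Inverse-Gamma(9/2, 13)
obs 3: x=-1/2 → posterior Inverse-Gamma(5, 113/8)
obs 4: x=-2 → posterior Inverse-Gamma(11/2, 113/8)
obs 5: x=-1 → posterior Inverse-Gamma(6, 117/8)
obs 6: x=3/2 → posterior Inverse-Gamma(13/2, 83/4)
obs 7: x=1/4 → posterior Inverse-Gamma(7, 745/32)

k = 2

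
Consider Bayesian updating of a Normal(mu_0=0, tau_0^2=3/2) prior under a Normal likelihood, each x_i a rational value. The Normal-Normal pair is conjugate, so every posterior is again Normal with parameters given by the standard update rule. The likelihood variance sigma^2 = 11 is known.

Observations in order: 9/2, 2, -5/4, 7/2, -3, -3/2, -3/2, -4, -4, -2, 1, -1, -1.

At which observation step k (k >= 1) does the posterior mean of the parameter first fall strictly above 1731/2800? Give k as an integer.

obs 1: x=9/2 → posterior Normal(27/50, 33/25)
obs 2: x=2 → posterior Normal(39/56, 33/28)
obs 3: x=-5/4 → posterior Normal(63/124, 33/31)
obs 4: x=7/2 → posterior Normal(105/136, 33/34)
obs 5: x=-3 → posterior Normal(69/148, 33/37)
obs 6: x=-3/2 → posterior Normal(51/160, 33/40)
obs 7: x=-3/2 → posterior Normal(33/172, 33/43)
obs 8: x=-4 → posterior Normal(-15/184, 33/46)
obs 9: x=-4 → posterior Normal(-9/28, 33/49)
obs 10: x=-2 → posterior Normal(-87/208, 33/52)
obs 11: x=1 → posterior Normal(-15/44, 3/5)
obs 12: x=-1 → posterior Normal(-3/8, 33/58)
obs 13: x=-1 → posterior Normal(-99/244, 33/61)

k = 2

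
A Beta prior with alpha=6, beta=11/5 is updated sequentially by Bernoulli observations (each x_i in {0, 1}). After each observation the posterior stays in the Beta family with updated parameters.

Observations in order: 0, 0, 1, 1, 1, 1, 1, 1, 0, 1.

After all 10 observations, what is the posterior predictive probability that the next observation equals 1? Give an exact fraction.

obs 1: x=0 → posterior Beta(6, 16/5)
obs 2: x=0 → posterior Beta(6, 21/5)
obs 3: x=1 → posterior Beta(7, 21/5)
obs 4: x=1 → posterior Beta(8, 21/5)
obs 5: x=1 → posterior Beta(9, 21/5)
obs 6: x=1 → posterior Beta(10, 21/5)
obs 7: x=1 → posterior Beta(11, 21/5)
obs 8: x=1 → posterior Beta(12, 21/5)
obs 9: x=0 → posterior Beta(12, 26/5)
obs 10: x=1 → posterior Beta(13, 26/5)

5/7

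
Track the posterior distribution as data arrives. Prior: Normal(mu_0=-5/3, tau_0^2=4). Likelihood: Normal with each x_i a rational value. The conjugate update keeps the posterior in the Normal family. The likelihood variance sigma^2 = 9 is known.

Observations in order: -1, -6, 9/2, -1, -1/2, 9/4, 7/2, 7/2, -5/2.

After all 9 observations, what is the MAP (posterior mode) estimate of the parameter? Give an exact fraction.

obs 1: x=-1 → posterior Normal(-19/13, 36/13)
obs 2: x=-6 → posterior Normal(-43/17, 36/17)
obs 3: x=9/2 → posterior Normal(-25/21, 12/7)
obs 4: x=-1 → posterior Normal(-29/25, 36/25)
obs 5: x=-1/2 → posterior Normal(-31/29, 36/29)
obs 6: x=9/4 → posterior Normal(-2/3, 12/11)
obs 7: x=7/2 → posterior Normal(-8/37, 36/37)
obs 8: x=7/2 → posterior Normal(6/41, 36/41)
obs 9: x=-5/2 → posterior Normal(-4/45, 4/5)

-4/45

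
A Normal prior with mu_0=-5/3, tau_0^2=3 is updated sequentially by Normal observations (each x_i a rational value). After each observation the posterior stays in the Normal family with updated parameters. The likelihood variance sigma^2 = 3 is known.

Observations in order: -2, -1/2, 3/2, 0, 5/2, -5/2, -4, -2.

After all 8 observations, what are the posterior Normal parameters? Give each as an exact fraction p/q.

obs 1: x=-2 → posterior Normal(-11/6, 3/2)
obs 2: x=-1/2 → posterior Normal(-25/18, 1)
obs 3: x=3/2 → posterior Normal(-2/3, 3/4)
obs 4: x=0 → posterior Normal(-8/15, 3/5)
obs 5: x=5/2 → posterior Normal(-1/36, 1/2)
obs 6: x=-5/2 → posterior Normal(-8/21, 3/7)
obs 7: x=-4 → posterior Normal(-5/6, 3/8)
obs 8: x=-2 → posterior Normal(-26/27, 1/3)

mu_0=-26/27, tau_0^2=1/3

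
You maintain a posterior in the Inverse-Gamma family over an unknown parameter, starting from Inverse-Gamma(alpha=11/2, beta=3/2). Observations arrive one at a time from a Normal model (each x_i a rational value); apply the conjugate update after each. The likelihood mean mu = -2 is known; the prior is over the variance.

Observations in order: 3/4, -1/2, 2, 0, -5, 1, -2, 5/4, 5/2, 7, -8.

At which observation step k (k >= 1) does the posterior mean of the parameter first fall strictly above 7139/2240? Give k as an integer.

obs 1: x=3/4 → posterior Inverse-Gamma(6, 169/32)
obs 2: x=-1/2 → posterior Inverse-Gamma(13/2, 205/32)
obs 3: x=2 → posterior Inverse-Gamma(7, 461/32)
obs 4: x=0 → posterior Inverse-Gamma(15/2, 525/32)
obs 5: x=-5 → posterior Inverse-Gamma(8, 669/32)
obs 6: x=1 → posterior Inverse-Gamma(17/2, 813/32)
obs 7: x=-2 → posterior Inverse-Gamma(9, 813/32)
obs 8: x=5/4 → posterior Inverse-Gamma(19/2, 491/16)
obs 9: x=5/2 → posterior Inverse-Gamma(10, 653/16)
obs 10: x=7 → posterior Inverse-Gamma(21/2, 1301/16)
obs 11: x=-8 → posterior Inverse-Gamma(11, 1589/16)

k = 6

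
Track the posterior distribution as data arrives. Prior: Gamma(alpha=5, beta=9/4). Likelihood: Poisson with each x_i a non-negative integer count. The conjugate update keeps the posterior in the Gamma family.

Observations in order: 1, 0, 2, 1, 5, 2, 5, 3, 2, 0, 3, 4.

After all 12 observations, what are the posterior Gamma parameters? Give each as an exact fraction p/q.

alpha=33, beta=57/4

obs 1: x=1 → posterior Gamma(6, 13/4)
obs 2: x=0 → posterior Gamma(6, 17/4)
obs 3: x=2 → posterior Gamma(8, 21/4)
obs 4: x=1 → posterior Gamma(9, 25/4)
obs 5: x=5 → posterior Gamma(14, 29/4)
obs 6: x=2 → posterior Gamma(16, 33/4)
obs 7: x=5 → posterior Gamma(21, 37/4)
obs 8: x=3 → posterior Gamma(24, 41/4)
obs 9: x=2 → posterior Gamma(26, 45/4)
obs 10: x=0 → posterior Gamma(26, 49/4)
obs 11: x=3 → posterior Gamma(29, 53/4)
obs 12: x=4 → posterior Gamma(33, 57/4)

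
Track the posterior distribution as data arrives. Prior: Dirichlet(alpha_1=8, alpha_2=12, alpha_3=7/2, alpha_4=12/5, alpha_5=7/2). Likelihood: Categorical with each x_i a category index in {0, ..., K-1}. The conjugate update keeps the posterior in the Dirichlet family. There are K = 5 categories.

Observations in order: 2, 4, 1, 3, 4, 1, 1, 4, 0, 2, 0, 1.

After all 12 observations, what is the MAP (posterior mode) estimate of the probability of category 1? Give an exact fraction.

75/182

obs 1: x=2 → posterior Dirichlet(8, 12, 9/2, 12/5, 7/2)
obs 2: x=4 → posterior Dirichlet(8, 12, 9/2, 12/5, 9/2)
obs 3: x=1 → posterior Dirichlet(8, 13, 9/2, 12/5, 9/2)
obs 4: x=3 → posterior Dirichlet(8, 13, 9/2, 17/5, 9/2)
obs 5: x=4 → posterior Dirichlet(8, 13, 9/2, 17/5, 11/2)
obs 6: x=1 → posterior Dirichlet(8, 14, 9/2, 17/5, 11/2)
obs 7: x=1 → posterior Dirichlet(8, 15, 9/2, 17/5, 11/2)
obs 8: x=4 → posterior Dirichlet(8, 15, 9/2, 17/5, 13/2)
obs 9: x=0 → posterior Dirichlet(9, 15, 9/2, 17/5, 13/2)
obs 10: x=2 → posterior Dirichlet(9, 15, 11/2, 17/5, 13/2)
obs 11: x=0 → posterior Dirichlet(10, 15, 11/2, 17/5, 13/2)
obs 12: x=1 → posterior Dirichlet(10, 16, 11/2, 17/5, 13/2)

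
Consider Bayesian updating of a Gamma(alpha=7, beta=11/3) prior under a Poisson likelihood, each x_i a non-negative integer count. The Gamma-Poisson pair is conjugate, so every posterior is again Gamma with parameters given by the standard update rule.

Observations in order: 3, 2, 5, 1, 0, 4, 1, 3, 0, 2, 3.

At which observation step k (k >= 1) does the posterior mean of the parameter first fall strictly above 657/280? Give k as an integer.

obs 1: x=3 → posterior Gamma(10, 14/3)
obs 2: x=2 → posterior Gamma(12, 17/3)
obs 3: x=5 → posterior Gamma(17, 20/3)
obs 4: x=1 → posterior Gamma(18, 23/3)
obs 5: x=0 → posterior Gamma(18, 26/3)
obs 6: x=4 → posterior Gamma(22, 29/3)
obs 7: x=1 → posterior Gamma(23, 32/3)
obs 8: x=3 → posterior Gamma(26, 35/3)
obs 9: x=0 → posterior Gamma(26, 38/3)
obs 10: x=2 → posterior Gamma(28, 41/3)
obs 11: x=3 → posterior Gamma(31, 44/3)

k = 3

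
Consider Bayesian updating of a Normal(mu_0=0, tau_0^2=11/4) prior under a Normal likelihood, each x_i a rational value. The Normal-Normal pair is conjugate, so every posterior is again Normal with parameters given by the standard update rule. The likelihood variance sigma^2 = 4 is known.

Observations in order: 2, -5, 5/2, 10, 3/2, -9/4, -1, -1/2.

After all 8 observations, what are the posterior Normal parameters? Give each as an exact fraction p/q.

obs 1: x=2 → posterior Normal(22/27, 44/27)
obs 2: x=-5 → posterior Normal(-33/38, 22/19)
obs 3: x=5/2 → posterior Normal(-11/98, 44/49)
obs 4: x=10 → posterior Normal(209/120, 11/15)
obs 5: x=3/2 → posterior Normal(121/71, 44/71)
obs 6: x=-9/4 → posterior Normal(385/328, 22/41)
obs 7: x=-1 → posterior Normal(11/12, 44/93)
obs 8: x=-1/2 → posterior Normal(319/416, 11/26)

mu_0=319/416, tau_0^2=11/26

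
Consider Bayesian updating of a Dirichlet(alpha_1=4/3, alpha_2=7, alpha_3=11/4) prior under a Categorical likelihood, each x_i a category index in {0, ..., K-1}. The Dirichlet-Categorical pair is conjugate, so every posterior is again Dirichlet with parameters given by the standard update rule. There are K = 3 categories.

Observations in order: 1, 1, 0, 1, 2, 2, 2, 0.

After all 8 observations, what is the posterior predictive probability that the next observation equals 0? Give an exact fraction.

obs 1: x=1 → posterior Dirichlet(4/3, 8, 11/4)
obs 2: x=1 → posterior Dirichlet(4/3, 9, 11/4)
obs 3: x=0 → posterior Dirichlet(7/3, 9, 11/4)
obs 4: x=1 → posterior Dirichlet(7/3, 10, 11/4)
obs 5: x=2 → posterior Dirichlet(7/3, 10, 15/4)
obs 6: x=2 → posterior Dirichlet(7/3, 10, 19/4)
obs 7: x=2 → posterior Dirichlet(7/3, 10, 23/4)
obs 8: x=0 → posterior Dirichlet(10/3, 10, 23/4)

40/229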